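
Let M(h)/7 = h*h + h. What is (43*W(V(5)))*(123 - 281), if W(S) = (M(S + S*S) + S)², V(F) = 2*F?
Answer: -49642605737600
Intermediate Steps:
M(h) = 7*h + 7*h² (M(h) = 7*(h*h + h) = 7*(h² + h) = 7*(h + h²) = 7*h + 7*h²)
W(S) = (S + 7*(S + S²)*(1 + S + S²))² (W(S) = (7*(S + S*S)*(1 + (S + S*S)) + S)² = (7*(S + S²)*(1 + (S + S²)) + S)² = (7*(S + S²)*(1 + S + S²) + S)² = (S + 7*(S + S²)*(1 + S + S²))²)
(43*W(V(5)))*(123 - 281) = (43*((2*5)²*(1 + 7*(1 + 2*5)*(1 + (2*5)*(1 + 2*5)))²))*(123 - 281) = (43*(10²*(1 + 7*(1 + 10)*(1 + 10*(1 + 10)))²))*(-158) = (43*(100*(1 + 7*11*(1 + 10*11))²))*(-158) = (43*(100*(1 + 7*11*(1 + 110))²))*(-158) = (43*(100*(1 + 7*11*111)²))*(-158) = (43*(100*(1 + 8547)²))*(-158) = (43*(100*8548²))*(-158) = (43*(100*73068304))*(-158) = (43*7306830400)*(-158) = 314193707200*(-158) = -49642605737600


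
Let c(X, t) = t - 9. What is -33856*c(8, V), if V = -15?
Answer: 812544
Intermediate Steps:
c(X, t) = -9 + t
-33856*c(8, V) = -33856*(-9 - 15) = -33856*(-24) = 812544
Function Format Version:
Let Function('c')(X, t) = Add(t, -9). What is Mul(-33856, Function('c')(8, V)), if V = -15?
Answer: 812544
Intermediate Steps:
Function('c')(X, t) = Add(-9, t)
Mul(-33856, Function('c')(8, V)) = Mul(-33856, Add(-9, -15)) = Mul(-33856, -24) = 812544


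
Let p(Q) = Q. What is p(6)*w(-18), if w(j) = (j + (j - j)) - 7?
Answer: -150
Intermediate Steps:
w(j) = -7 + j (w(j) = (j + 0) - 7 = j - 7 = -7 + j)
p(6)*w(-18) = 6*(-7 - 18) = 6*(-25) = -150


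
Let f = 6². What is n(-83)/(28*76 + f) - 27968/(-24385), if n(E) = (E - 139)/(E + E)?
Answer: 5026095151/4379838620 ≈ 1.1476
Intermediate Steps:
f = 36
n(E) = (-139 + E)/(2*E) (n(E) = (-139 + E)/((2*E)) = (-139 + E)*(1/(2*E)) = (-139 + E)/(2*E))
n(-83)/(28*76 + f) - 27968/(-24385) = ((½)*(-139 - 83)/(-83))/(28*76 + 36) - 27968/(-24385) = ((½)*(-1/83)*(-222))/(2128 + 36) - 27968*(-1/24385) = (111/83)/2164 + 27968/24385 = (111/83)*(1/2164) + 27968/24385 = 111/179612 + 27968/24385 = 5026095151/4379838620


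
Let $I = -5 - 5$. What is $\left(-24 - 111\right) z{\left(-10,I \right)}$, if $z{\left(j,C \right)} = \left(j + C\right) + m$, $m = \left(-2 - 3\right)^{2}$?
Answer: $-675$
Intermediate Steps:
$I = -10$ ($I = -5 - 5 = -10$)
$m = 25$ ($m = \left(-5\right)^{2} = 25$)
$z{\left(j,C \right)} = 25 + C + j$ ($z{\left(j,C \right)} = \left(j + C\right) + 25 = \left(C + j\right) + 25 = 25 + C + j$)
$\left(-24 - 111\right) z{\left(-10,I \right)} = \left(-24 - 111\right) \left(25 - 10 - 10\right) = \left(-135\right) 5 = -675$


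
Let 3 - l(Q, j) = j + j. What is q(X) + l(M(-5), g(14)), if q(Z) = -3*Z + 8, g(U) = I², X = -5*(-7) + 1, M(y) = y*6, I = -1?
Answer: -99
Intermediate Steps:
M(y) = 6*y
X = 36 (X = 35 + 1 = 36)
g(U) = 1 (g(U) = (-1)² = 1)
l(Q, j) = 3 - 2*j (l(Q, j) = 3 - (j + j) = 3 - 2*j)
q(Z) = 8 - 3*Z
q(X) + l(M(-5), g(14)) = (8 - 3*36) + (3 - 2*1) = (8 - 108) + (3 - 2) = -100 + 1 = -99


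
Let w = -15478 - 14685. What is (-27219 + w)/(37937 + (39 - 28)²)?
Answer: -28691/19029 ≈ -1.5078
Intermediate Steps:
w = -30163
(-27219 + w)/(37937 + (39 - 28)²) = (-27219 - 30163)/(37937 + (39 - 28)²) = -57382/(37937 + 11²) = -57382/(37937 + 121) = -57382/38058 = -57382*1/38058 = -28691/19029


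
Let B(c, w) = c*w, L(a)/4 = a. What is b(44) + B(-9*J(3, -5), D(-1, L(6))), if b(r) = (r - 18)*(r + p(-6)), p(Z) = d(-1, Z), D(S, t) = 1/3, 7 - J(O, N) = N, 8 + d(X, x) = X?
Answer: 874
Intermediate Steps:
d(X, x) = -8 + X
J(O, N) = 7 - N
L(a) = 4*a
D(S, t) = ⅓
p(Z) = -9 (p(Z) = -8 - 1 = -9)
b(r) = (-18 + r)*(-9 + r) (b(r) = (r - 18)*(r - 9) = (-18 + r)*(-9 + r))
b(44) + B(-9*J(3, -5), D(-1, L(6))) = (162 + 44² - 27*44) - 9*(7 - 1*(-5))*(⅓) = (162 + 1936 - 1188) - 9*(7 + 5)*(⅓) = 910 - 9*12*(⅓) = 910 - 108*⅓ = 910 - 36 = 874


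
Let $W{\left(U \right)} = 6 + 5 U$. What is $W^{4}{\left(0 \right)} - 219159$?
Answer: $-217863$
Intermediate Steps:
$W^{4}{\left(0 \right)} - 219159 = \left(6 + 5 \cdot 0\right)^{4} - 219159 = \left(6 + 0\right)^{4} - 219159 = 6^{4} - 219159 = 1296 - 219159 = -217863$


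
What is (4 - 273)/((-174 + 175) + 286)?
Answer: -269/287 ≈ -0.93728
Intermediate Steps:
(4 - 273)/((-174 + 175) + 286) = -269/(1 + 286) = -269/287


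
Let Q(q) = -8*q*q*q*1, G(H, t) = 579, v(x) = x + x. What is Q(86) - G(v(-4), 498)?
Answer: -5089027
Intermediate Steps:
v(x) = 2*x
Q(q) = -8*q³ (Q(q) = -8*q²*q*1 = -8*q³*1 = -8*q³)
Q(86) - G(v(-4), 498) = -8*86³ - 1*579 = -8*636056 - 579 = -5088448 - 579 = -5089027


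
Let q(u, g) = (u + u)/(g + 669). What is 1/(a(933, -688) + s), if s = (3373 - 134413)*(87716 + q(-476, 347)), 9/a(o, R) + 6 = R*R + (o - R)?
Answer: -60319793/693326670167082537 ≈ -8.7001e-11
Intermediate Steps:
a(o, R) = 9/(-6 + o + R**2 - R) (a(o, R) = 9/(-6 + (R*R + (o - R))) = 9/(-6 + (R**2 + (o - R))) = 9/(-6 + (o + R**2 - R)) = 9/(-6 + o + R**2 - R))
q(u, g) = 2*u/(669 + g) (q(u, g) = (2*u)/(669 + g) = 2*u/(669 + g))
s = -1459761095520/127 (s = (3373 - 134413)*(87716 + 2*(-476)/(669 + 347)) = -131040*(87716 + 2*(-476)/1016) = -131040*(87716 + 2*(-476)*(1/1016)) = -131040*(87716 - 119/127) = -131040*11139813/127 = -1459761095520/127 ≈ -1.1494e+10)
1/(a(933, -688) + s) = 1/(9/(-6 + 933 + (-688)**2 - 1*(-688)) - 1459761095520/127) = 1/(9/(-6 + 933 + 473344 + 688) - 1459761095520/127) = 1/(9/474959 - 1459761095520/127) = 1/(-693326670167082537/60319793) = -60319793/693326670167082537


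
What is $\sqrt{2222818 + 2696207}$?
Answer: $5 \sqrt{196761} \approx 2217.9$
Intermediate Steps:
$\sqrt{2222818 + 2696207} = \sqrt{4919025} = 5 \sqrt{196761}$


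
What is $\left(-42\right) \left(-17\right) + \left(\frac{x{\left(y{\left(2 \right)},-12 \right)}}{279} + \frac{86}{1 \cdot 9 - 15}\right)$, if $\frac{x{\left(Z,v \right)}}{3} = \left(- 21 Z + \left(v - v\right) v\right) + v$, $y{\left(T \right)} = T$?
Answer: $\frac{65015}{93} \approx 699.09$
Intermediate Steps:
$x{\left(Z,v \right)} = - 63 Z + 3 v$ ($x{\left(Z,v \right)} = 3 \left(\left(- 21 Z + \left(v - v\right) v\right) + v\right) = 3 \left(\left(- 21 Z + 0 v\right) + v\right) = 3 \left(\left(- 21 Z + 0\right) + v\right) = 3 \left(- 21 Z + v\right) = 3 \left(v - 21 Z\right) = - 63 Z + 3 v$)
$\left(-42\right) \left(-17\right) + \left(\frac{x{\left(y{\left(2 \right)},-12 \right)}}{279} + \frac{86}{1 \cdot 9 - 15}\right) = \left(-42\right) \left(-17\right) + \left(\frac{\left(-63\right) 2 + 3 \left(-12\right)}{279} + \frac{86}{1 \cdot 9 - 15}\right) = 714 + \left(\left(-126 - 36\right) \frac{1}{279} + \frac{86}{9 - 15}\right) = 714 + \left(\left(-162\right) \frac{1}{279} + \frac{86}{-6}\right) = 714 + \left(- \frac{18}{31} + 86 \left(- \frac{1}{6}\right)\right) = 714 - \frac{1387}{93} = \frac{65015}{93}$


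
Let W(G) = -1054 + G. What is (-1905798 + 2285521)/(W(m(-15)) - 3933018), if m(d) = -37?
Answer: -379723/3934109 ≈ -0.096521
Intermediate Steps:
(-1905798 + 2285521)/(W(m(-15)) - 3933018) = (-1905798 + 2285521)/((-1054 - 37) - 3933018) = 379723/(-1091 - 3933018) = 379723/(-3934109) = 379723*(-1/3934109) = -379723/3934109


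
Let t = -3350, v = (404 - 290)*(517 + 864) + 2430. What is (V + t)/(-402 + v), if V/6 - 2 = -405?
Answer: -2884/79731 ≈ -0.036172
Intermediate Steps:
V = -2418 (V = 12 + 6*(-405) = 12 - 2430 = -2418)
v = 159864 (v = 114*1381 + 2430 = 157434 + 2430 = 159864)
(V + t)/(-402 + v) = (-2418 - 3350)/(-402 + 159864) = -5768/159462 = -5768*1/159462 = -2884/79731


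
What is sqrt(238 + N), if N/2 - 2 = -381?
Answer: 2*I*sqrt(130) ≈ 22.803*I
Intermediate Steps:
N = -758 (N = 4 + 2*(-381) = 4 - 762 = -758)
sqrt(238 + N) = sqrt(238 - 758) = sqrt(-520) = 2*I*sqrt(130)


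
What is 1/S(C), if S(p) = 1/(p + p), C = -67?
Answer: -134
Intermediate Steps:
S(p) = 1/(2*p)
1/S(C) = 1/((1/2)/(-67)) = 1/((1/2)*(-1/67)) = 1/(-1/134) = -134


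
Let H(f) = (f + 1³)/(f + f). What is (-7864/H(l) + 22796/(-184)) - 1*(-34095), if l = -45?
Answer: 9050141/506 ≈ 17886.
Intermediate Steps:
H(f) = (1 + f)/(2*f) (H(f) = (f + 1)/((2*f)) = (1 + f)*(1/(2*f)) = (1 + f)/(2*f))
(-7864/H(l) + 22796/(-184)) - 1*(-34095) = (-7864*(-90/(1 - 45)) + 22796/(-184)) - 1*(-34095) = (-7864/((½)*(-1/45)*(-44)) + 22796*(-1/184)) + 34095 = (-7864/22/45 - 5699/46) + 34095 = (-7864*45/22 - 5699/46) + 34095 = (-176940/11 - 5699/46) + 34095 = -8201929/506 + 34095 = 9050141/506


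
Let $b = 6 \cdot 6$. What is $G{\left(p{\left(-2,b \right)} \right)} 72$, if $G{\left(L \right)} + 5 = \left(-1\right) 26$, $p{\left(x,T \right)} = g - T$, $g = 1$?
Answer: $-2232$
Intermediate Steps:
$b = 36$
$p{\left(x,T \right)} = 1 - T$
$G{\left(L \right)} = -31$ ($G{\left(L \right)} = -5 - 26 = -31$)
$G{\left(p{\left(-2,b \right)} \right)} 72 = \left(-31\right) 72 = -2232$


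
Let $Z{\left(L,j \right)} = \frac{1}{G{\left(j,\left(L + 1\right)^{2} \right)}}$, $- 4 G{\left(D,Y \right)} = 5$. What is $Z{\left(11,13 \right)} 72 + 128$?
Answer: $\frac{352}{5} \approx 70.4$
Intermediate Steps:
$G{\left(D,Y \right)} = - \frac{5}{4}$ ($G{\left(D,Y \right)} = \left(- \frac{1}{4}\right) 5 = - \frac{5}{4}$)
$Z{\left(L,j \right)} = - \frac{4}{5}$ ($Z{\left(L,j \right)} = \frac{1}{- \frac{5}{4}} = - \frac{4}{5}$)
$Z{\left(11,13 \right)} 72 + 128 = \left(- \frac{4}{5}\right) 72 + 128 = - \frac{288}{5} + 128 = \frac{352}{5}$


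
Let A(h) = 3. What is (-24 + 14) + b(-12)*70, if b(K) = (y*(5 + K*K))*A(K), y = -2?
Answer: -62590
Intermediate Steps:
b(K) = -30 - 6*K² (b(K) = -2*(5 + K*K)*3 = -2*(5 + K²)*3 = (-10 - 2*K²)*3 = -30 - 6*K²)
(-24 + 14) + b(-12)*70 = (-24 + 14) + (-30 - 6*(-12)²)*70 = -10 + (-30 - 6*144)*70 = -10 + (-30 - 864)*70 = -10 - 894*70 = -10 - 62580 = -62590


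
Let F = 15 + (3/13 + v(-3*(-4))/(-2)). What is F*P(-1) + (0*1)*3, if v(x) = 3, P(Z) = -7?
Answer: -2499/26 ≈ -96.115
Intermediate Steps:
F = 357/26 (F = 15 + (3/13 + 3/(-2)) = 15 + (3*(1/13) + 3*(-1/2)) = 15 + (3/13 - 3/2) = 15 - 33/26 = 357/26 ≈ 13.731)
F*P(-1) + (0*1)*3 = (357/26)*(-7) + (0*1)*3 = -2499/26 + 0*3 = -2499/26 + 0 = -2499/26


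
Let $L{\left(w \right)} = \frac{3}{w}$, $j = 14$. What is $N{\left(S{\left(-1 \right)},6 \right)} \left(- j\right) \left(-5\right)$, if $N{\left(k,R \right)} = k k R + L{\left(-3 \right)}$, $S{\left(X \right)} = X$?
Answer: $350$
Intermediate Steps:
$N{\left(k,R \right)} = -1 + R k^{2}$ ($N{\left(k,R \right)} = k k R + \frac{3}{-3} = k^{2} R + 3 \left(- \frac{1}{3}\right) = R k^{2} - 1 = -1 + R k^{2}$)
$N{\left(S{\left(-1 \right)},6 \right)} \left(- j\right) \left(-5\right) = \left(-1 + 6 \left(-1\right)^{2}\right) \left(\left(-1\right) 14\right) \left(-5\right) = \left(-1 + 6 \cdot 1\right) \left(-14\right) \left(-5\right) = \left(-1 + 6\right) \left(-14\right) \left(-5\right) = 5 \left(-14\right) \left(-5\right) = \left(-70\right) \left(-5\right) = 350$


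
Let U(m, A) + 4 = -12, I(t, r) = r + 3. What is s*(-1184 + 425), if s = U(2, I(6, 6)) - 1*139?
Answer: 117645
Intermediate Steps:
I(t, r) = 3 + r
U(m, A) = -16 (U(m, A) = -4 - 12 = -16)
s = -155 (s = -16 - 1*139 = -16 - 139 = -155)
s*(-1184 + 425) = -155*(-1184 + 425) = -155*(-759) = 117645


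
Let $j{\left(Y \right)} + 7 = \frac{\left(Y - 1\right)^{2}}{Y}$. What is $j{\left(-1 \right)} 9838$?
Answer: $-108218$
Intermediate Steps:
$j{\left(Y \right)} = -7 + \frac{\left(-1 + Y\right)^{2}}{Y}$ ($j{\left(Y \right)} = -7 + \frac{\left(Y - 1\right)^{2}}{Y} = -7 + \frac{\left(-1 + Y\right)^{2}}{Y}$)
$j{\left(-1 \right)} 9838 = \left(-7 + \frac{\left(-1 - 1\right)^{2}}{-1}\right) 9838 = \left(-7 - \left(-2\right)^{2}\right) 9838 = \left(-7 - 4\right) 9838 = \left(-11\right) 9838 = -108218$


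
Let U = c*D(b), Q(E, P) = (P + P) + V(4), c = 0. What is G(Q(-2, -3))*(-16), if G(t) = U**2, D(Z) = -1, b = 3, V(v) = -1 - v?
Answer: 0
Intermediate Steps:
Q(E, P) = -5 + 2*P (Q(E, P) = (P + P) + (-1 - 1*4) = 2*P + (-1 - 4) = 2*P - 5 = -5 + 2*P)
U = 0 (U = 0*(-1) = 0)
G(t) = 0 (G(t) = 0**2 = 0)
G(Q(-2, -3))*(-16) = 0*(-16) = 0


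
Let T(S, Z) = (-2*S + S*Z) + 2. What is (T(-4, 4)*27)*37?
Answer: -5994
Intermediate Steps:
T(S, Z) = 2 - 2*S + S*Z
(T(-4, 4)*27)*37 = ((2 - 2*(-4) - 4*4)*27)*37 = ((2 + 8 - 16)*27)*37 = -6*27*37 = -162*37 = -5994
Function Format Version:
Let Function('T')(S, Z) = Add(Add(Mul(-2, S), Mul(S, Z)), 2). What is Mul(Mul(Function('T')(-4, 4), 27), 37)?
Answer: -5994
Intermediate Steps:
Function('T')(S, Z) = Add(2, Mul(-2, S), Mul(S, Z))
Mul(Mul(Function('T')(-4, 4), 27), 37) = Mul(Mul(Add(2, Mul(-2, -4), Mul(-4, 4)), 27), 37) = Mul(Mul(Add(2, 8, -16), 27), 37) = Mul(Mul(-6, 27), 37) = Mul(-162, 37) = -5994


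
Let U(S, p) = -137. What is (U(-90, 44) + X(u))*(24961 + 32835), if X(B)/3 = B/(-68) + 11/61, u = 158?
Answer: -8596374754/1037 ≈ -8.2897e+6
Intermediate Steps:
X(B) = 33/61 - 3*B/68 (X(B) = 3*(B/(-68) + 11/61) = 3*(B*(-1/68) + 11*(1/61)) = 3*(-B/68 + 11/61) = 3*(11/61 - B/68) = 33/61 - 3*B/68)
(U(-90, 44) + X(u))*(24961 + 32835) = (-137 + (33/61 - 3/68*158))*(24961 + 32835) = (-137 + (33/61 - 237/34))*57796 = (-137 - 13335/2074)*57796 = -297473/2074*57796 = -8596374754/1037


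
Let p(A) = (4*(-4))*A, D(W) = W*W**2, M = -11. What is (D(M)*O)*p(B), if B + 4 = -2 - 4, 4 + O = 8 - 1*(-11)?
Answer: -3194400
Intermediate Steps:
D(W) = W**3
O = 15 (O = -4 + (8 - 1*(-11)) = -4 + (8 + 11) = -4 + 19 = 15)
B = -10 (B = -4 + (-2 - 4) = -4 - 6 = -10)
p(A) = -16*A
(D(M)*O)*p(B) = ((-11)**3*15)*(-16*(-10)) = -1331*15*160 = -19965*160 = -3194400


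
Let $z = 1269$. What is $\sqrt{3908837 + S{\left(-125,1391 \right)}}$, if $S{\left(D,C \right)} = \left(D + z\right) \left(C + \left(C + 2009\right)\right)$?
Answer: $\sqrt{9389741} \approx 3064.3$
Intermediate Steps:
$S{\left(D,C \right)} = \left(1269 + D\right) \left(2009 + 2 C\right)$ ($S{\left(D,C \right)} = \left(D + 1269\right) \left(C + \left(C + 2009\right)\right) = \left(1269 + D\right) \left(C + \left(2009 + C\right)\right) = \left(1269 + D\right) \left(2009 + 2 C\right)$)
$\sqrt{3908837 + S{\left(-125,1391 \right)}} = \sqrt{3908837 + \left(2549421 + 2009 \left(-125\right) + 2538 \cdot 1391 + 2 \cdot 1391 \left(-125\right)\right)} = \sqrt{3908837 + \left(2549421 - 251125 + 3530358 - 347750\right)} = \sqrt{3908837 + 5480904} = \sqrt{9389741}$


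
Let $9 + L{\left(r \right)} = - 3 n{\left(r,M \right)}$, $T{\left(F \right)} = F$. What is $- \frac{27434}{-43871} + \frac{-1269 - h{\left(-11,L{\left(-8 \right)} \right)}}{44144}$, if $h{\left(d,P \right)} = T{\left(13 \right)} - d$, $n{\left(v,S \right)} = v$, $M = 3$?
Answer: $\frac{1154321293}{1936641424} \approx 0.59604$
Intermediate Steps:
$L{\left(r \right)} = -9 - 3 r$
$h{\left(d,P \right)} = 13 - d$
$- \frac{27434}{-43871} + \frac{-1269 - h{\left(-11,L{\left(-8 \right)} \right)}}{44144} = - \frac{27434}{-43871} + \frac{-1269 - \left(13 - -11\right)}{44144} = \left(-27434\right) \left(- \frac{1}{43871}\right) + \left(-1269 - \left(13 + 11\right)\right) \frac{1}{44144} = \frac{27434}{43871} + \left(-1269 - 24\right) \frac{1}{44144} = \frac{27434}{43871} - \frac{1293}{44144} = \frac{1154321293}{1936641424}$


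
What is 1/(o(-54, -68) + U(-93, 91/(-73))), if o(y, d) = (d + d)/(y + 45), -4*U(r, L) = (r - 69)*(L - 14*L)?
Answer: 1314/882263 ≈ 0.0014894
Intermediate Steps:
U(r, L) = 13*L*(-69 + r)/4 (U(r, L) = -(r - 69)*(L - 14*L)/4 = -(-69 + r)*(-13*L)/4 = -(-13)*L*(-69 + r)/4 = 13*L*(-69 + r)/4)
o(y, d) = 2*d/(45 + y) (o(y, d) = (2*d)/(45 + y) = 2*d/(45 + y))
1/(o(-54, -68) + U(-93, 91/(-73))) = 1/(2*(-68)/(45 - 54) + 13*(91/(-73))*(-69 - 93)/4) = 1/(2*(-68)/(-9) + (13/4)*(91*(-1/73))*(-162)) = 1/(2*(-68)*(-⅑) + (13/4)*(-91/73)*(-162)) = 1/(136/9 + 95823/146) = 1/(882263/1314) = 1314/882263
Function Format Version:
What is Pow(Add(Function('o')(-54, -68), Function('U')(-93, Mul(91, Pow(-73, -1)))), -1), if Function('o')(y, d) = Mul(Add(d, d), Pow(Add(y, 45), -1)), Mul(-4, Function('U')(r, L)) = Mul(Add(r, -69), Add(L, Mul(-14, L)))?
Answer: Rational(1314, 882263) ≈ 0.0014894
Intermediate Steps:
Function('U')(r, L) = Mul(Rational(13, 4), L, Add(-69, r)) (Function('U')(r, L) = Mul(Rational(-1, 4), Mul(Add(r, -69), Add(L, Mul(-14, L)))) = Mul(Rational(-1, 4), Mul(Add(-69, r), Mul(-13, L))) = Mul(Rational(-1, 4), Mul(-13, L, Add(-69, r))) = Mul(Rational(13, 4), L, Add(-69, r)))
Function('o')(y, d) = Mul(2, d, Pow(Add(45, y), -1)) (Function('o')(y, d) = Mul(Mul(2, d), Pow(Add(45, y), -1)) = Mul(2, d, Pow(Add(45, y), -1)))
Pow(Add(Function('o')(-54, -68), Function('U')(-93, Mul(91, Pow(-73, -1)))), -1) = Pow(Add(Mul(2, -68, Pow(Add(45, -54), -1)), Mul(Rational(13, 4), Mul(91, Pow(-73, -1)), Add(-69, -93))), -1) = Pow(Add(Mul(2, -68, Pow(-9, -1)), Mul(Rational(13, 4), Mul(91, Rational(-1, 73)), -162)), -1) = Pow(Add(Mul(2, -68, Rational(-1, 9)), Mul(Rational(13, 4), Rational(-91, 73), -162)), -1) = Pow(Add(Rational(136, 9), Rational(95823, 146)), -1) = Pow(Rational(882263, 1314), -1) = Rational(1314, 882263)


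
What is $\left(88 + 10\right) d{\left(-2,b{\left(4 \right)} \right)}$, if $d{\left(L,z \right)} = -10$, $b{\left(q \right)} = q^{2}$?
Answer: $-980$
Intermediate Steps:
$\left(88 + 10\right) d{\left(-2,b{\left(4 \right)} \right)} = \left(88 + 10\right) \left(-10\right) = 98 \left(-10\right) = -980$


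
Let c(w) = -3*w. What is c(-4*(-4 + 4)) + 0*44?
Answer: 0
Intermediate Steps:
c(-4*(-4 + 4)) + 0*44 = -(-12)*(-4 + 4) + 0*44 = -(-12)*0 + 0 = -3*0 + 0 = 0 + 0 = 0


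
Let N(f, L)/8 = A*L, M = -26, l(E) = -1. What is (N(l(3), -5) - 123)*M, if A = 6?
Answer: 9438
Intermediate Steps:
N(f, L) = 48*L (N(f, L) = 8*(6*L) = 48*L)
(N(l(3), -5) - 123)*M = (48*(-5) - 123)*(-26) = (-240 - 123)*(-26) = -363*(-26) = 9438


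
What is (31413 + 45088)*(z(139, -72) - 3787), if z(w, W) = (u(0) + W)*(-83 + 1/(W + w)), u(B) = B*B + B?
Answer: 11214358091/67 ≈ 1.6738e+8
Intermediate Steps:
u(B) = B + B² (u(B) = B² + B = B + B²)
z(w, W) = W*(-83 + 1/(W + w)) (z(w, W) = (0*(1 + 0) + W)*(-83 + 1/(W + w)) = (0*1 + W)*(-83 + 1/(W + w)) = (0 + W)*(-83 + 1/(W + w)) = W*(-83 + 1/(W + w)))
(31413 + 45088)*(z(139, -72) - 3787) = (31413 + 45088)*(-72*(1 - 83*(-72) - 83*139)/(-72 + 139) - 3787) = 76501*(-72*(1 + 5976 - 11537)/67 - 3787) = 76501*(-72*1/67*(-5560) - 3787) = 76501*(400320/67 - 3787) = 76501*(146591/67) = 11214358091/67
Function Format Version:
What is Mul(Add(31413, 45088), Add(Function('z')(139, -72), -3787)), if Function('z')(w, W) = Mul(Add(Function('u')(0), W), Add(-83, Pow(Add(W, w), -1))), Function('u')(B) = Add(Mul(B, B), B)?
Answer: Rational(11214358091, 67) ≈ 1.6738e+8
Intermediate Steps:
Function('u')(B) = Add(B, Pow(B, 2)) (Function('u')(B) = Add(Pow(B, 2), B) = Add(B, Pow(B, 2)))
Function('z')(w, W) = Mul(W, Add(-83, Pow(Add(W, w), -1))) (Function('z')(w, W) = Mul(Add(Mul(0, Add(1, 0)), W), Add(-83, Pow(Add(W, w), -1))) = Mul(Add(Mul(0, 1), W), Add(-83, Pow(Add(W, w), -1))) = Mul(Add(0, W), Add(-83, Pow(Add(W, w), -1))) = Mul(W, Add(-83, Pow(Add(W, w), -1))))
Mul(Add(31413, 45088), Add(Function('z')(139, -72), -3787)) = Mul(Add(31413, 45088), Add(Mul(-72, Pow(Add(-72, 139), -1), Add(1, Mul(-83, -72), Mul(-83, 139))), -3787)) = Mul(76501, Add(Mul(-72, Pow(67, -1), Add(1, 5976, -11537)), -3787)) = Mul(76501, Add(Mul(-72, Rational(1, 67), -5560), -3787)) = Mul(76501, Add(Rational(400320, 67), -3787)) = Mul(76501, Rational(146591, 67)) = Rational(11214358091, 67)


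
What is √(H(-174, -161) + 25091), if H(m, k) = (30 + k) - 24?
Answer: 2*√6234 ≈ 157.91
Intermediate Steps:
H(m, k) = 6 + k
√(H(-174, -161) + 25091) = √((6 - 161) + 25091) = √(-155 + 25091) = √24936 = 2*√6234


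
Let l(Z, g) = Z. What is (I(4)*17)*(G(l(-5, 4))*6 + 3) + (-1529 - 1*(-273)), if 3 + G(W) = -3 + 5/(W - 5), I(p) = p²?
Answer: -11048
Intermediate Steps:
G(W) = -6 + 5/(-5 + W) (G(W) = -3 + (-3 + 5/(W - 5)) = -3 + (-3 + 5/(-5 + W)) = -6 + 5/(-5 + W))
(I(4)*17)*(G(l(-5, 4))*6 + 3) + (-1529 - 1*(-273)) = (4²*17)*(((35 - 6*(-5))/(-5 - 5))*6 + 3) + (-1529 - 1*(-273)) = (16*17)*(((35 + 30)/(-10))*6 + 3) + (-1529 + 273) = 272*(-⅒*65*6 + 3) - 1256 = 272*(-13/2*6 + 3) - 1256 = 272*(-39 + 3) - 1256 = 272*(-36) - 1256 = -9792 - 1256 = -11048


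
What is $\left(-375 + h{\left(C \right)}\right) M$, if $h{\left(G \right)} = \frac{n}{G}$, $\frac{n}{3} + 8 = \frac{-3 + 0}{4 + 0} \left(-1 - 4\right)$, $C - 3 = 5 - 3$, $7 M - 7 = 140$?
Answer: $- \frac{158571}{20} \approx -7928.5$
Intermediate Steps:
$M = 21$ ($M = 1 + \frac{1}{7} \cdot 140 = 1 + 20 = 21$)
$C = 5$ ($C = 3 + \left(5 - 3\right) = 3 + 2 = 5$)
$n = - \frac{51}{4}$ ($n = -24 + 3 \frac{-3 + 0}{4 + 0} \left(-1 - 4\right) = -24 + 3 - \frac{3}{4} \left(-5\right) = -24 + 3 \left(-3\right) \frac{1}{4} \left(-5\right) = -24 + 3 \left(\left(- \frac{3}{4}\right) \left(-5\right)\right) = -24 + 3 \cdot \frac{15}{4} = -24 + \frac{45}{4} = - \frac{51}{4} \approx -12.75$)
$h{\left(G \right)} = - \frac{51}{4 G}$
$\left(-375 + h{\left(C \right)}\right) M = \left(-375 - \frac{51}{4 \cdot 5}\right) 21 = \left(-375 - \frac{51}{20}\right) 21 = \left(- \frac{7551}{20}\right) 21 = - \frac{158571}{20}$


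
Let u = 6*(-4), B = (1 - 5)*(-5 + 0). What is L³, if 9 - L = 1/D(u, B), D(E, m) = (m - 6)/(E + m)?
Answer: 274625/343 ≈ 800.66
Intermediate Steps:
B = 20 (B = -4*(-5) = 20)
u = -24
D(E, m) = (-6 + m)/(E + m)
L = 65/7 (L = 9 - 1/((-6 + 20)/(-24 + 20)) = 9 - 1/(14/(-4)) = 9 - 1/((-¼*14)) = 9 - 1/(-7/2) = 9 - 1*(-2/7) = 9 + 2/7 = 65/7 ≈ 9.2857)
L³ = (65/7)³ = 274625/343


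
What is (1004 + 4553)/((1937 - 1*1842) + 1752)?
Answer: 5557/1847 ≈ 3.0087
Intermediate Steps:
(1004 + 4553)/((1937 - 1*1842) + 1752) = 5557/((1937 - 1842) + 1752) = 5557/(95 + 1752) = 5557/1847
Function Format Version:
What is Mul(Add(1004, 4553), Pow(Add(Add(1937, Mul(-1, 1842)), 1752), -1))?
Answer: Rational(5557, 1847) ≈ 3.0087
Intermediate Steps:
Mul(Add(1004, 4553), Pow(Add(Add(1937, Mul(-1, 1842)), 1752), -1)) = Mul(5557, Pow(Add(Add(1937, -1842), 1752), -1)) = Mul(5557, Pow(Add(95, 1752), -1)) = Mul(5557, Pow(1847, -1)) = Mul(5557, Rational(1, 1847)) = Rational(5557, 1847)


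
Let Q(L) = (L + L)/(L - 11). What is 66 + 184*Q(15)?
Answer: 1446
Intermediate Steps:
Q(L) = 2*L/(-11 + L) (Q(L) = (2*L)/(-11 + L) = 2*L/(-11 + L))
66 + 184*Q(15) = 66 + 184*(2*15/(-11 + 15)) = 66 + 184*(2*15/4) = 66 + 184*(2*15*(¼)) = 66 + 184*(15/2) = 66 + 1380 = 1446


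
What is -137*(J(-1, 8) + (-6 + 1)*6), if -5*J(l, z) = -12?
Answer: 18906/5 ≈ 3781.2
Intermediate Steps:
J(l, z) = 12/5 (J(l, z) = -⅕*(-12) = 12/5)
-137*(J(-1, 8) + (-6 + 1)*6) = -137*(12/5 + (-6 + 1)*6) = -137*(12/5 - 5*6) = -137*(12/5 - 30) = -137*(-138/5) = 18906/5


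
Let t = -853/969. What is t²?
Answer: 727609/938961 ≈ 0.77491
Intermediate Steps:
t = -853/969 (t = -853*1/969 = -853/969 ≈ -0.88029)
t² = (-853/969)² = 727609/938961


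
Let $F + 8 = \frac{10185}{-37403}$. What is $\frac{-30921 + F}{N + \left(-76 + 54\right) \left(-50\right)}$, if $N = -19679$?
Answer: $\frac{1156847572}{694910337} \approx 1.6647$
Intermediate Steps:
$F = - \frac{309409}{37403}$ ($F = -8 + \frac{10185}{-37403} = -8 + 10185 \left(- \frac{1}{37403}\right) = -8 - \frac{10185}{37403} = - \frac{309409}{37403} \approx -8.2723$)
$\frac{-30921 + F}{N + \left(-76 + 54\right) \left(-50\right)} = \frac{-30921 - \frac{309409}{37403}}{-19679 + \left(-76 + 54\right) \left(-50\right)} = - \frac{1156847572}{37403 \left(-19679 - -1100\right)} = - \frac{1156847572}{37403 \left(-19679 + 1100\right)} = - \frac{1156847572}{37403 \left(-18579\right)} = \left(- \frac{1156847572}{37403}\right) \left(- \frac{1}{18579}\right) = \frac{1156847572}{694910337}$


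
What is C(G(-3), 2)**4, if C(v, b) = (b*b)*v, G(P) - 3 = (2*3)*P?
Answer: 12960000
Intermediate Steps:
G(P) = 3 + 6*P (G(P) = 3 + (2*3)*P = 3 + 6*P)
C(v, b) = v*b**2 (C(v, b) = b**2*v = v*b**2)
C(G(-3), 2)**4 = ((3 + 6*(-3))*2**2)**4 = ((3 - 18)*4)**4 = (-15*4)**4 = (-60)**4 = 12960000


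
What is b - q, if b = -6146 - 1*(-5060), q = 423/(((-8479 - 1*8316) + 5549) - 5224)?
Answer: -1987333/1830 ≈ -1086.0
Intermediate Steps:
q = -47/1830 (q = 423/(((-8479 - 8316) + 5549) - 5224) = 423/((-16795 + 5549) - 5224) = 423/(-11246 - 5224) = 423/(-16470) = 423*(-1/16470) = -47/1830 ≈ -0.025683)
b = -1086 (b = -6146 + 5060 = -1086)
b - q = -1086 - 1*(-47/1830) = -1086 + 47/1830 = -1987333/1830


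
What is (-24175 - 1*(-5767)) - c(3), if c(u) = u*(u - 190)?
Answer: -17847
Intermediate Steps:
c(u) = u*(-190 + u)
(-24175 - 1*(-5767)) - c(3) = (-24175 - 1*(-5767)) - 3*(-190 + 3) = (-24175 + 5767) - 3*(-187) = -18408 - 1*(-561) = -18408 + 561 = -17847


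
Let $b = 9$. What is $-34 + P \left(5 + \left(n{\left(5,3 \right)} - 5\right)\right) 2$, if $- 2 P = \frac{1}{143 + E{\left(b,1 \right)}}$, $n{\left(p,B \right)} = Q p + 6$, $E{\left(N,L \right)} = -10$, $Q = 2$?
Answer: $- \frac{4538}{133} \approx -34.12$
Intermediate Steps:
$n{\left(p,B \right)} = 6 + 2 p$ ($n{\left(p,B \right)} = 2 p + 6 = 6 + 2 p$)
$P = - \frac{1}{266}$ ($P = - \frac{1}{2 \left(143 - 10\right)} = - \frac{1}{2 \cdot 133} = \left(- \frac{1}{2}\right) \frac{1}{133} = - \frac{1}{266} \approx -0.0037594$)
$-34 + P \left(5 + \left(n{\left(5,3 \right)} - 5\right)\right) 2 = -34 - \frac{\left(5 + \left(\left(6 + 2 \cdot 5\right) - 5\right)\right) 2}{266} = -34 - \frac{\left(5 + \left(\left(6 + 10\right) - 5\right)\right) 2}{266} = -34 - \frac{\left(5 + \left(16 - 5\right)\right) 2}{266} = -34 - \frac{\left(5 + 11\right) 2}{266} = -34 - \frac{16 \cdot 2}{266} = -34 - \frac{16}{133} = - \frac{4538}{133}$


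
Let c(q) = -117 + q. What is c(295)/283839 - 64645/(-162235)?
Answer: 3675529997/9209724033 ≈ 0.39909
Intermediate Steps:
c(295)/283839 - 64645/(-162235) = (-117 + 295)/283839 - 64645/(-162235) = 178*(1/283839) - 64645*(-1/162235) = 178/283839 + 12929/32447 = 3675529997/9209724033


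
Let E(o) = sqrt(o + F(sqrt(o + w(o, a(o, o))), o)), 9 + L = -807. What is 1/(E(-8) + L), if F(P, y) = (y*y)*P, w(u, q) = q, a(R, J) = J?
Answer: 1/(2*(-408 + sqrt(2)*sqrt(-1 + 32*I))) ≈ -0.0012422 - 1.7736e-5*I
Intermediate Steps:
L = -816 (L = -9 - 807 = -816)
F(P, y) = P*y**2 (F(P, y) = y**2*P = P*y**2)
E(o) = sqrt(o + sqrt(2)*o**(5/2)) (E(o) = sqrt(o + sqrt(o + o)*o**2) = sqrt(o + sqrt(2*o)*o**2) = sqrt(o + (sqrt(2)*sqrt(o))*o**2) = sqrt(o + sqrt(2)*o**(5/2)))
1/(E(-8) + L) = 1/(sqrt(-8 + sqrt(2)*(-8)**(5/2)) - 816) = 1/(sqrt(-8 + sqrt(2)*(128*I*sqrt(2))) - 816) = 1/(sqrt(-8 + 256*I) - 816) = 1/(-816 + sqrt(-8 + 256*I))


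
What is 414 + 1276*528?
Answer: 674142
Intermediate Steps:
414 + 1276*528 = 414 + 673728 = 674142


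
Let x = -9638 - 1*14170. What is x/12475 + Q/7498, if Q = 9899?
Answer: -55022359/93537550 ≈ -0.58824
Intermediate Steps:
x = -23808 (x = -9638 - 14170 = -23808)
x/12475 + Q/7498 = -23808/12475 + 9899/7498 = -55022359/93537550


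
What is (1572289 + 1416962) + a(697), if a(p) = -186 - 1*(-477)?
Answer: 2989542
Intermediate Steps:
a(p) = 291 (a(p) = -186 + 477 = 291)
(1572289 + 1416962) + a(697) = (1572289 + 1416962) + 291 = 2989251 + 291 = 2989542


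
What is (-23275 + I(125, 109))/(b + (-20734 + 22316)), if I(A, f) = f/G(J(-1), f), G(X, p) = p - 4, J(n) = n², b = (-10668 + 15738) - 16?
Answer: -1221883/348390 ≈ -3.5072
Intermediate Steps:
b = 5054 (b = 5070 - 16 = 5054)
G(X, p) = -4 + p
I(A, f) = f/(-4 + f)
(-23275 + I(125, 109))/(b + (-20734 + 22316)) = (-23275 + 109/(-4 + 109))/(5054 + (-20734 + 22316)) = (-23275 + 109/105)/(5054 + 1582) = (-23275 + 109*(1/105))/6636 = (-23275 + 109/105)*(1/6636) = -2443766/105*1/6636 = -1221883/348390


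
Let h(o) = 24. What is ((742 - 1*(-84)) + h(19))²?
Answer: 722500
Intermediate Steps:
((742 - 1*(-84)) + h(19))² = ((742 - 1*(-84)) + 24)² = ((742 + 84) + 24)² = (826 + 24)² = 850² = 722500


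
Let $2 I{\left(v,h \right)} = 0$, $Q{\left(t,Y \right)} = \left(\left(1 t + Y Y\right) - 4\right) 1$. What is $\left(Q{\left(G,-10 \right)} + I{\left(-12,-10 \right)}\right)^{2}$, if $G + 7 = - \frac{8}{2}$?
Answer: $7225$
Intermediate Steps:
$G = -11$ ($G = -7 - \frac{8}{2} = -7 - 4 = -11$)
$Q{\left(t,Y \right)} = -4 + t + Y^{2}$ ($Q{\left(t,Y \right)} = \left(\left(t + Y^{2}\right) - 4\right) 1 = \left(-4 + t + Y^{2}\right) 1 = -4 + t + Y^{2}$)
$I{\left(v,h \right)} = 0$ ($I{\left(v,h \right)} = \frac{1}{2} \cdot 0 = 0$)
$\left(Q{\left(G,-10 \right)} + I{\left(-12,-10 \right)}\right)^{2} = \left(\left(-4 - 11 + \left(-10\right)^{2}\right) + 0\right)^{2} = \left(\left(-4 - 11 + 100\right) + 0\right)^{2} = \left(85 + 0\right)^{2} = 85^{2} = 7225$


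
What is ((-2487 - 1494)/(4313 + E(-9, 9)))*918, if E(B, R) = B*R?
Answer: -1827279/2116 ≈ -863.55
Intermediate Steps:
((-2487 - 1494)/(4313 + E(-9, 9)))*918 = ((-2487 - 1494)/(4313 - 9*9))*918 = -3981/(4313 - 81)*918 = -3981/4232*918 = -1827279/2116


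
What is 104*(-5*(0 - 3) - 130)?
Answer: -11960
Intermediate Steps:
104*(-5*(0 - 3) - 130) = 104*(-5*(-3) - 130) = 104*(15 - 130) = 104*(-115) = -11960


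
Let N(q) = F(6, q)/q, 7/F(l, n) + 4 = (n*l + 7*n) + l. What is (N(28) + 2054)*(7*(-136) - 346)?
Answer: -1951579993/732 ≈ -2.6661e+6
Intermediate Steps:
F(l, n) = 7/(-4 + l + 7*n + l*n) (F(l, n) = 7/(-4 + ((n*l + 7*n) + l)) = 7/(-4 + ((l*n + 7*n) + l)) = 7/(-4 + ((7*n + l*n) + l)) = 7/(-4 + (l + 7*n + l*n)) = 7/(-4 + l + 7*n + l*n))
N(q) = 7/(q*(2 + 13*q)) (N(q) = (7/(-4 + 6 + 7*q + 6*q))/q = (7/(2 + 13*q))/q = 7/(q*(2 + 13*q)))
(N(28) + 2054)*(7*(-136) - 346) = (7/(28*(2 + 13*28)) + 2054)*(7*(-136) - 346) = (7*(1/28)/(2 + 364) + 2054)*(-952 - 346) = (7*(1/28)/366 + 2054)*(-1298) = (7*(1/28)*(1/366) + 2054)*(-1298) = (1/1464 + 2054)*(-1298) = (3007057/1464)*(-1298) = -1951579993/732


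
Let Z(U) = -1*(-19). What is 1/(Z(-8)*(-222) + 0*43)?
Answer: -1/4218 ≈ -0.00023708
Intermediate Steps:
Z(U) = 19
1/(Z(-8)*(-222) + 0*43) = 1/(19*(-222) + 0*43) = 1/(-4218 + 0) = 1/(-4218) = -1/4218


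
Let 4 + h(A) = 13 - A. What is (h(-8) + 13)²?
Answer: 900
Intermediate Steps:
h(A) = 9 - A (h(A) = -4 + (13 - A) = 9 - A)
(h(-8) + 13)² = ((9 - 1*(-8)) + 13)² = ((9 + 8) + 13)² = (17 + 13)² = 30² = 900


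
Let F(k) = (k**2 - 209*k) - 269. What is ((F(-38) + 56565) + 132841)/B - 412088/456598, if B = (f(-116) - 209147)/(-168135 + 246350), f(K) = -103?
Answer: -708990091924811/9554313150 ≈ -74206.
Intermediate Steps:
F(k) = -269 + k**2 - 209*k
B = -41850/15643 (B = (-103 - 209147)/(-168135 + 246350) = -209250/78215 = -209250*1/78215 = -41850/15643 ≈ -2.6753)
((F(-38) + 56565) + 132841)/B - 412088/456598 = (((-269 + (-38)**2 - 209*(-38)) + 56565) + 132841)/(-41850/15643) - 412088/456598 = (((-269 + 1444 + 7942) + 56565) + 132841)*(-15643/41850) - 412088*1/456598 = ((9117 + 56565) + 132841)*(-15643/41850) - 206044/228299 = (65682 + 132841)*(-15643/41850) - 206044/228299 = 198523*(-15643/41850) - 206044/228299 = -3105495289/41850 - 206044/228299 = -708990091924811/9554313150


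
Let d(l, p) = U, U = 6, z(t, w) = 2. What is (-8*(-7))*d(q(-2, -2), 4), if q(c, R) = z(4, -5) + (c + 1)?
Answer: 336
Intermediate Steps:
q(c, R) = 3 + c (q(c, R) = 2 + (c + 1) = 2 + (1 + c) = 3 + c)
d(l, p) = 6
(-8*(-7))*d(q(-2, -2), 4) = -8*(-7)*6 = 56*6 = 336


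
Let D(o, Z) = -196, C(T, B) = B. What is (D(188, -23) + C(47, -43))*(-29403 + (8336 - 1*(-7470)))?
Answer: 3249683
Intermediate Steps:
(D(188, -23) + C(47, -43))*(-29403 + (8336 - 1*(-7470))) = (-196 - 43)*(-29403 + (8336 - 1*(-7470))) = -239*(-29403 + (8336 + 7470)) = -239*(-29403 + 15806) = -239*(-13597) = 3249683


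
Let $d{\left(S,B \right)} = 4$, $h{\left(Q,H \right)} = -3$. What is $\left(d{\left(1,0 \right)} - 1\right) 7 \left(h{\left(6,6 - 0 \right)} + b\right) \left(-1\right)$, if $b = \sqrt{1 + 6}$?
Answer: $63 - 21 \sqrt{7} \approx 7.4392$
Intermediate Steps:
$b = \sqrt{7} \approx 2.6458$
$\left(d{\left(1,0 \right)} - 1\right) 7 \left(h{\left(6,6 - 0 \right)} + b\right) \left(-1\right) = \left(4 - 1\right) 7 \left(-3 + \sqrt{7}\right) \left(-1\right) = \left(4 - 1\right) 7 \left(3 - \sqrt{7}\right) = 3 \cdot 7 \left(3 - \sqrt{7}\right) = 21 \left(3 - \sqrt{7}\right) = 63 - 21 \sqrt{7}$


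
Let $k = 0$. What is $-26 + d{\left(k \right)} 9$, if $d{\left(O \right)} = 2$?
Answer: $-8$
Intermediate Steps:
$-26 + d{\left(k \right)} 9 = -26 + 2 \cdot 9 = -26 + 18 = -8$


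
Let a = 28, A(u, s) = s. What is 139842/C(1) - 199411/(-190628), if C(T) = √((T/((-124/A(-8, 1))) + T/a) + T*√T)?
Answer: 199411/190628 + 139842*√48391/223 ≈ 1.3795e+5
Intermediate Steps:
C(T) = √(T^(3/2) + 6*T/217) (C(T) = √((T/((-124/1)) + T/28) + T*√T) = √((T/((-124*1)) + T*(1/28)) + T^(3/2)) = √((T/(-124) + T/28) + T^(3/2)) = √((T*(-1/124) + T/28) + T^(3/2)) = √((-T/124 + T/28) + T^(3/2)) = √(6*T/217 + T^(3/2)) = √(T^(3/2) + 6*T/217))
139842/C(1) - 199411/(-190628) = 139842/((√(1302*1 + 47089*1^(3/2))/217)) - 199411/(-190628) = 139842/((√(1302 + 47089*1)/217)) - 199411*(-1/190628) = 139842/((√(1302 + 47089)/217)) + 199411/190628 = 139842/((√48391/217)) + 199411/190628 = 139842*(√48391/223) + 199411/190628 = 139842*√48391/223 + 199411/190628 = 199411/190628 + 139842*√48391/223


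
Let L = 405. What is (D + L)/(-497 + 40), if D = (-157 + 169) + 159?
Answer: -576/457 ≈ -1.2604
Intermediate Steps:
D = 171 (D = 12 + 159 = 171)
(D + L)/(-497 + 40) = (171 + 405)/(-497 + 40) = 576/(-457) = 576*(-1/457) = -576/457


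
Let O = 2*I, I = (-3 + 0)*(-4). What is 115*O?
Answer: 2760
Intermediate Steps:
I = 12 (I = -3*(-4) = 12)
O = 24 (O = 2*12 = 24)
115*O = 115*24 = 2760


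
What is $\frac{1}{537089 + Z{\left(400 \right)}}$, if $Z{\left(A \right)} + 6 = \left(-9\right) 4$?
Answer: $\frac{1}{537047} \approx 1.862 \cdot 10^{-6}$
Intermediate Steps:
$Z{\left(A \right)} = -42$ ($Z{\left(A \right)} = -6 - 36 = -42$)
$\frac{1}{537089 + Z{\left(400 \right)}} = \frac{1}{537089 - 42} = \frac{1}{537047}$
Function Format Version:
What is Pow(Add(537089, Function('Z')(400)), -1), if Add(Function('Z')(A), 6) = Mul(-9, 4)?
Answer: Rational(1, 537047) ≈ 1.8620e-6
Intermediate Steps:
Function('Z')(A) = -42 (Function('Z')(A) = Add(-6, Mul(-9, 4)) = Add(-6, -36) = -42)
Pow(Add(537089, Function('Z')(400)), -1) = Pow(Add(537089, -42), -1) = Pow(537047, -1) = Rational(1, 537047)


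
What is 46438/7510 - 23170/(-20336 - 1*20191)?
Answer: 1027999763/152178885 ≈ 6.7552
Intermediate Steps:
46438/7510 - 23170/(-20336 - 1*20191) = 46438*(1/7510) - 23170/(-20336 - 20191) = 23219/3755 - 23170/(-40527) = 23219/3755 - 23170*(-1/40527) = 23219/3755 + 23170/40527 = 1027999763/152178885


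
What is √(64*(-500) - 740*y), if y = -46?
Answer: 2*√510 ≈ 45.166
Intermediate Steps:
√(64*(-500) - 740*y) = √(64*(-500) - 740*(-46)) = √(-32000 + 34040) = √2040 = 2*√510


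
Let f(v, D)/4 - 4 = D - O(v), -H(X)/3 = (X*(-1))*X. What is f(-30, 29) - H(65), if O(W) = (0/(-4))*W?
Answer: -12543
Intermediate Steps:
O(W) = 0 (O(W) = (0*(-1/4))*W = 0*W = 0)
H(X) = 3*X**2 (H(X) = -3*X*(-1)*X = -3*(-X)*X = -(-3)*X**2 = 3*X**2)
f(v, D) = 16 + 4*D (f(v, D) = 16 + 4*(D - 1*0) = 16 + 4*(D + 0) = 16 + 4*D)
f(-30, 29) - H(65) = (16 + 4*29) - 3*65**2 = (16 + 116) - 3*4225 = 132 - 1*12675 = 132 - 12675 = -12543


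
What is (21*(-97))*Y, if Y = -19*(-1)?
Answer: -38703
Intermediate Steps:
Y = 19
(21*(-97))*Y = (21*(-97))*19 = -2037*19 = -38703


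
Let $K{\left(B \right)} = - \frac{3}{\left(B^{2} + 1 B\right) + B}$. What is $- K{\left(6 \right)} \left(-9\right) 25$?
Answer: $- \frac{225}{16} \approx -14.063$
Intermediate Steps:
$K{\left(B \right)} = - \frac{3}{B^{2} + 2 B}$ ($K{\left(B \right)} = - \frac{3}{\left(B^{2} + B\right) + B} = - \frac{3}{\left(B + B^{2}\right) + B} = - \frac{3}{B^{2} + 2 B}$)
$- K{\left(6 \right)} \left(-9\right) 25 = - - \frac{3}{6 \left(2 + 6\right)} \left(-9\right) 25 = - \left(-3\right) \frac{1}{6} \cdot \frac{1}{8} \left(-9\right) 25 = - \left(- \frac{1}{16}\right) \left(-9\right) 25 = - \frac{9 \cdot 25}{16} = \left(-1\right) \frac{225}{16} = - \frac{225}{16}$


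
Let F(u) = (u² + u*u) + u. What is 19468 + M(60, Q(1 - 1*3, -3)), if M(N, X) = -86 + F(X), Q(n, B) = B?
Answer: 19397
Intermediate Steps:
F(u) = u + 2*u² (F(u) = (u² + u²) + u = 2*u² + u = u + 2*u²)
M(N, X) = -86 + X*(1 + 2*X)
19468 + M(60, Q(1 - 1*3, -3)) = 19468 + (-86 - 3*(1 + 2*(-3))) = 19468 + (-86 - 3*(1 - 6)) = 19468 + (-86 - 3*(-5)) = 19468 + (-86 + 15) = 19468 - 71 = 19397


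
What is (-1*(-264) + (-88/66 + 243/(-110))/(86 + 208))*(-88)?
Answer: -7317746/315 ≈ -23231.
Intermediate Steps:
(-1*(-264) + (-88/66 + 243/(-110))/(86 + 208))*(-88) = (264 + (-88*1/66 + 243*(-1/110))/294)*(-88) = (264 + (-4/3 - 243/110)*(1/294))*(-88) = (264 - 1169/330*1/294)*(-88) = (264 - 167/13860)*(-88) = (3658873/13860)*(-88) = -7317746/315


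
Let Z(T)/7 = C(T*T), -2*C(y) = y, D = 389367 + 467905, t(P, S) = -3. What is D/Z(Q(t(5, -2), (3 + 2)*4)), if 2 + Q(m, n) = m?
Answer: -1714544/175 ≈ -9797.4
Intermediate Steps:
Q(m, n) = -2 + m
D = 857272
C(y) = -y/2
Z(T) = -7*T²/2 (Z(T) = 7*(-T*T/2) = 7*(-T²/2) = -7*T²/2)
D/Z(Q(t(5, -2), (3 + 2)*4)) = 857272/((-7*(-2 - 3)²/2)) = 857272/((-7/2*(-5)²)) = 857272/((-7/2*25)) = 857272/(-175/2) = 857272*(-2/175) = -1714544/175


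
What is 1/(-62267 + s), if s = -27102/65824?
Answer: -32912/2049345055 ≈ -1.6060e-5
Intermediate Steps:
s = -13551/32912 (s = -27102*1/65824 = -13551/32912 ≈ -0.41173)
1/(-62267 + s) = 1/(-62267 - 13551/32912) = 1/(-2049345055/32912) = -32912/2049345055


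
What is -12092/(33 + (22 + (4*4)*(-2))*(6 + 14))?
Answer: 12092/167 ≈ 72.407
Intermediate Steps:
-12092/(33 + (22 + (4*4)*(-2))*(6 + 14)) = -12092/(33 + (22 + 16*(-2))*20) = -12092/(33 + (22 - 32)*20) = -12092/(33 - 10*20) = -12092/(33 - 200) = -12092/(-167) = -12092*(-1)/167 = -6046*(-2/167) = 12092/167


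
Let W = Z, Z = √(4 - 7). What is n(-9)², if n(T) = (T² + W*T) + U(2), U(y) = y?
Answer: 6646 - 1494*I*√3 ≈ 6646.0 - 2587.7*I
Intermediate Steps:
Z = I*√3 (Z = √(-3) = I*√3 ≈ 1.732*I)
W = I*√3 ≈ 1.732*I
n(T) = 2 + T² + I*T*√3 (n(T) = (T² + (I*√3)*T) + 2 = (T² + I*T*√3) + 2 = 2 + T² + I*T*√3)
n(-9)² = (2 + (-9)² + I*(-9)*√3)² = (2 + 81 - 9*I*√3)² = (83 - 9*I*√3)²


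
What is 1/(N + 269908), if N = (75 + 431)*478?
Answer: 1/511776 ≈ 1.9540e-6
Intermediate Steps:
N = 241868 (N = 506*478 = 241868)
1/(N + 269908) = 1/(241868 + 269908) = 1/511776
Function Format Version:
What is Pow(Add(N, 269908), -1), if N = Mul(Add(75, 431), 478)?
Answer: Rational(1, 511776) ≈ 1.9540e-6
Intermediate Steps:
N = 241868 (N = Mul(506, 478) = 241868)
Pow(Add(N, 269908), -1) = Pow(Add(241868, 269908), -1) = Pow(511776, -1) = Rational(1, 511776)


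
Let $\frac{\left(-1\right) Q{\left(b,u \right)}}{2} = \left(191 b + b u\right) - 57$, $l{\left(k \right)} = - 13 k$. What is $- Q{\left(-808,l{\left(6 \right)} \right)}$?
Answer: $-182722$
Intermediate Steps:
$Q{\left(b,u \right)} = 114 - 382 b - 2 b u$ ($Q{\left(b,u \right)} = - 2 \left(\left(191 b + b u\right) - 57\right) = - 2 \left(-57 + 191 b + b u\right) = 114 - 382 b - 2 b u$)
$- Q{\left(-808,l{\left(6 \right)} \right)} = - (114 - -308656 - - 1616 \left(\left(-13\right) 6\right)) = - (114 + 308656 - \left(-1616\right) \left(-78\right)) = - (114 + 308656 - 126048) = \left(-1\right) 182722 = -182722$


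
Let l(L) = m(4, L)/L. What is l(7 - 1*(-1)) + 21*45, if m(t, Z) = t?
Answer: 1891/2 ≈ 945.50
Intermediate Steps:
l(L) = 4/L
l(7 - 1*(-1)) + 21*45 = 4/(7 - 1*(-1)) + 21*45 = 4/(7 + 1) + 945 = 4/8 + 945 = 4*(1/8) + 945 = 1/2 + 945 = 1891/2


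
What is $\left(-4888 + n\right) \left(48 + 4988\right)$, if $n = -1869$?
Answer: $-34028252$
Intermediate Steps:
$\left(-4888 + n\right) \left(48 + 4988\right) = \left(-4888 - 1869\right) \left(48 + 4988\right) = \left(-6757\right) 5036 = -34028252$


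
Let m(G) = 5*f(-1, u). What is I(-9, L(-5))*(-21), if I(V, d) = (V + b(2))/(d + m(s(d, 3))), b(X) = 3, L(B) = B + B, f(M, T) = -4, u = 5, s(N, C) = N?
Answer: -21/5 ≈ -4.2000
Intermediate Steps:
L(B) = 2*B
m(G) = -20 (m(G) = 5*(-4) = -20)
I(V, d) = (3 + V)/(-20 + d) (I(V, d) = (V + 3)/(d - 20) = (3 + V)/(-20 + d))
I(-9, L(-5))*(-21) = ((3 - 9)/(-20 + 2*(-5)))*(-21) = (-6/(-20 - 10))*(-21) = (-6/(-30))*(-21) = -1/30*(-6)*(-21) = (⅕)*(-21) = -21/5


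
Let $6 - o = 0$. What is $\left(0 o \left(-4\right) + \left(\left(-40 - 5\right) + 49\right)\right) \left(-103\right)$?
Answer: $-412$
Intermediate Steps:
$o = 6$ ($o = 6 - 0 = 6 + 0 = 6$)
$\left(0 o \left(-4\right) + \left(\left(-40 - 5\right) + 49\right)\right) \left(-103\right) = \left(0 \cdot 6 \left(-4\right) + \left(\left(-40 - 5\right) + 49\right)\right) \left(-103\right) = \left(0 \left(-4\right) + \left(-45 + 49\right)\right) \left(-103\right) = \left(0 + 4\right) \left(-103\right) = 4 \left(-103\right) = -412$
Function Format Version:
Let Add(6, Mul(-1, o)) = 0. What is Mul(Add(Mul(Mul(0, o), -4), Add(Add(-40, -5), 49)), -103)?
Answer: -412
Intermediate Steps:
o = 6 (o = Add(6, Mul(-1, 0)) = Add(6, 0) = 6)
Mul(Add(Mul(Mul(0, o), -4), Add(Add(-40, -5), 49)), -103) = Mul(Add(Mul(Mul(0, 6), -4), Add(Add(-40, -5), 49)), -103) = Mul(Add(Mul(0, -4), Add(-45, 49)), -103) = Mul(Add(0, 4), -103) = Mul(4, -103) = -412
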